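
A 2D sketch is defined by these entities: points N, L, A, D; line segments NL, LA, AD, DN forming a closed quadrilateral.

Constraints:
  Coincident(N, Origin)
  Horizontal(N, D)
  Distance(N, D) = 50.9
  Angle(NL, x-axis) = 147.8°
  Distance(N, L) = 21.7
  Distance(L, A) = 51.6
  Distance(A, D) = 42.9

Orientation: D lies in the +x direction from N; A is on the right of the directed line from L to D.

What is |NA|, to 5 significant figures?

31.106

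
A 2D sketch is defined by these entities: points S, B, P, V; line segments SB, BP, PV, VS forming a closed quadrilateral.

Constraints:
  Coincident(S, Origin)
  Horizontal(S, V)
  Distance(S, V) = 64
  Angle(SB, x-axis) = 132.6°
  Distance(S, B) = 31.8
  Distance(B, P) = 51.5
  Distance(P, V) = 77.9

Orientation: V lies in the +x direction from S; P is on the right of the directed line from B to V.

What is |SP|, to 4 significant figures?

28.15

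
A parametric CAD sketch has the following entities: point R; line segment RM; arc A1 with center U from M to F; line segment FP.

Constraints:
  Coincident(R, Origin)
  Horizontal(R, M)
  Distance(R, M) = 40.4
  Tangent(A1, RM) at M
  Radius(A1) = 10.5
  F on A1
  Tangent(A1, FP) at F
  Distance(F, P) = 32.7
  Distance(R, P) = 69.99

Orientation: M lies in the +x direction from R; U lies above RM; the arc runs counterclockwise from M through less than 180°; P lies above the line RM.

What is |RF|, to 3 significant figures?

51.4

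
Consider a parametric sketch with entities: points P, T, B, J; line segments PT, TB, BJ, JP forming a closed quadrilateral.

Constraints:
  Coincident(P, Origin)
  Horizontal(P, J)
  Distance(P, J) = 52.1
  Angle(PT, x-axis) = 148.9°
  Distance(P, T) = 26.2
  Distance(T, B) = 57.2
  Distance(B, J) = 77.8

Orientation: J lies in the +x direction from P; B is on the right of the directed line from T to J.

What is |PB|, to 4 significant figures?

44.74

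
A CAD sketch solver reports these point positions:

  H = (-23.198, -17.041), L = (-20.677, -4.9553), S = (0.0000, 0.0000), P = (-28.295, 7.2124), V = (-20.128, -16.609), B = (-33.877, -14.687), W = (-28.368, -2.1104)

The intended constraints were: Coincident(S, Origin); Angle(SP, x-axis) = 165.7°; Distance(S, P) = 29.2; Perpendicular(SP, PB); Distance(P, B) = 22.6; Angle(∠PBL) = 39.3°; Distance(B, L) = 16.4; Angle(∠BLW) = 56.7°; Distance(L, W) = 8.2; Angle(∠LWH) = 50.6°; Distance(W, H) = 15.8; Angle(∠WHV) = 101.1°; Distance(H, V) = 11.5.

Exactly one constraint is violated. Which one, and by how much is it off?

Distance(H, V) = 11.5 — off by 8.40.

S = (0.00, 0.00) ✓; SP at 165.7° ✓; |SP| = 29.20 ✓; ∠(SP, PB) = 90.00° ✓; |PB| = 22.60 ✓; ∠PBL = 39.30° ✓; |BL| = 16.40 ✓; ∠BLW = 56.70° ✓; |LW| = 8.200 ✓; ∠LWH = 50.60° ✓; |WH| = 15.80 ✓; ∠WHV = 101.1° ✓; |HV| = 3.100 ✗.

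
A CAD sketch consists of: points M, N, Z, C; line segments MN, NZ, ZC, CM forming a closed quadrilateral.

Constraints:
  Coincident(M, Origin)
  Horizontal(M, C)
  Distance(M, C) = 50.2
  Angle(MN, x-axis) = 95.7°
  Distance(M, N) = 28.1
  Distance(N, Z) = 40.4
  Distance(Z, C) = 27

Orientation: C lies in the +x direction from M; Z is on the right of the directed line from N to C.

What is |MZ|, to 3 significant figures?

23.5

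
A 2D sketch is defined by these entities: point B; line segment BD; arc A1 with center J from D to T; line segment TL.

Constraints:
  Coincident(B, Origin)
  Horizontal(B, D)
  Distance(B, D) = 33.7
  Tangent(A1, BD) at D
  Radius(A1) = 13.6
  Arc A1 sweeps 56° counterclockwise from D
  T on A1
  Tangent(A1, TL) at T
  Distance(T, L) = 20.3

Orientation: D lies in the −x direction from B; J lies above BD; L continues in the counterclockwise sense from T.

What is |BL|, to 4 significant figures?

25.37

B is at the origin; BD is horizontal with |BD| = 33.7 and D on the −x side, so D = (-33.70, 0.000). The tangent condition forces JD to be normal to BD, so J = D + (0, 13.6) = (-33.70, 13.60). On A1, D sits at bearing -90° from J; a 56° counterclockwise sweep puts T at bearing -34°, so T = J + 13.6·(cos -34°, sin -34°) = (-22.43, 5.995). The tangent condition forces JT to be normal to TL, so TL runs along (−sin -34°, cos -34°); with |TL| = 20.3, L = (-11.07, 22.82). Then |BL| = |L − B| = 25.37.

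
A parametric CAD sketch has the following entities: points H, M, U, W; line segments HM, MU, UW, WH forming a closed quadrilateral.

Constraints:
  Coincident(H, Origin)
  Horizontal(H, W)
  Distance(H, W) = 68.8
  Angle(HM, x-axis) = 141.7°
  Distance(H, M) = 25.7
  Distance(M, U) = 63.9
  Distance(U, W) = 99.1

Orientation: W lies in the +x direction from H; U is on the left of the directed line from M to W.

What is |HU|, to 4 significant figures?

75.16

Checks: |MU| = 63.90 ✓; |UW| = 99.10 ✓.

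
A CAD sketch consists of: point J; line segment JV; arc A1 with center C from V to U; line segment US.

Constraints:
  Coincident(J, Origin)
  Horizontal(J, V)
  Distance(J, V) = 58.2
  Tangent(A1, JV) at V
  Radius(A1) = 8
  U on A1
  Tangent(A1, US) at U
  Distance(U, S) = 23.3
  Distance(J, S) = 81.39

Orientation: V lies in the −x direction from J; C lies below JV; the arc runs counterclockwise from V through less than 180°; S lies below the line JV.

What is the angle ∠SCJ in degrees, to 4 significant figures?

152.4°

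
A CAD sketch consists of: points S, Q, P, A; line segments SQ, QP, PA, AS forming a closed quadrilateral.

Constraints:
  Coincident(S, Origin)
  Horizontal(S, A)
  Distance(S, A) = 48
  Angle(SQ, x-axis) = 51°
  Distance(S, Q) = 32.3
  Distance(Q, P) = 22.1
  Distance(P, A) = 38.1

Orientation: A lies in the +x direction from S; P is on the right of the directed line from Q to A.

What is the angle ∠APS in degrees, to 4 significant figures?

144.1°

Checks: |QP| = 22.10 ✓; |PA| = 38.10 ✓.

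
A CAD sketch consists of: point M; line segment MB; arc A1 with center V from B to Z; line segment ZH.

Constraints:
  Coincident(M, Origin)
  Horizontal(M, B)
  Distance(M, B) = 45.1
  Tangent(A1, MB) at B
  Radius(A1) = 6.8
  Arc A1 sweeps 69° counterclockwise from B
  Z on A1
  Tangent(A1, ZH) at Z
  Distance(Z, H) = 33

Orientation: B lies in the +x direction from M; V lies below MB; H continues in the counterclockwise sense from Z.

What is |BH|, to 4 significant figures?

39.59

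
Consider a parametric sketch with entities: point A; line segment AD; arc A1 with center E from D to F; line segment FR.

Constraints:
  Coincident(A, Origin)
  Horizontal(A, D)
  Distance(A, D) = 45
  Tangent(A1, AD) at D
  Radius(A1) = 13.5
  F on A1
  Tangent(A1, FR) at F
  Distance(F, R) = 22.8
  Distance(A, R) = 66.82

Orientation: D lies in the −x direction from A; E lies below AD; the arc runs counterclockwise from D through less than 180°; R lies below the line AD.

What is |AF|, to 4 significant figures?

60.38

A is at the origin; AD is horizontal with |AD| = 45.0 and D on the −x side, so D = (-45.00, 0.000). Tangency of A1 to AD means the radius ED is perpendicular to AD, so E = D + (0, -13.5) = (-45.00, -13.50). Since EF ⟂ FR (tangency), |ER| = √(13.5² + 22.8²) = 26.50 regardless of where F sits on A1. So R lies on both circle(A, 66.82) and circle(E, 26.50); the below-AD intersection is R = (-54.91, -38.07). F is the foot of the tangent from R: F = (-58.35, -15.53).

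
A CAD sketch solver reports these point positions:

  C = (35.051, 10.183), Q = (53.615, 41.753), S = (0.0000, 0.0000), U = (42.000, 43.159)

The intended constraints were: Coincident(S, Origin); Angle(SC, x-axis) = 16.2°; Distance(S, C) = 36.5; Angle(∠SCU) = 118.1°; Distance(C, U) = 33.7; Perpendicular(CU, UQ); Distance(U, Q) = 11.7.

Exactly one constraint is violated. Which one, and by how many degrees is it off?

Perpendicular(CU, UQ) — off by 5.00°.

S = (0.00, 0.00) ✓; SC at 16.20° ✓; |SC| = 36.50 ✓; ∠SCU = 118.1° ✓; |CU| = 33.70 ✓; ∠(CU, UQ) = 85.00° ✗; |UQ| = 11.70 ✓.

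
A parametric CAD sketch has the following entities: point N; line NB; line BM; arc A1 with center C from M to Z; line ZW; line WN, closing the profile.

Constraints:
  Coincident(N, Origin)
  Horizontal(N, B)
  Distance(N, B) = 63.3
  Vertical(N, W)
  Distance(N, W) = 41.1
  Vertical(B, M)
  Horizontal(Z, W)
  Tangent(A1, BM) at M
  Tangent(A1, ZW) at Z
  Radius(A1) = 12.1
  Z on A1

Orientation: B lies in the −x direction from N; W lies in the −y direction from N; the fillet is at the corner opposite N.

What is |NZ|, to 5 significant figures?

65.656

N is at the origin; NB is horizontal with |NB| = 63.3 and B on the −x side, so B = (-63.300, 0.0000). N and W share the same x with |NW| = 41.1 and W on the −y side, so W = (0.0000, -41.100). The virtual corner opposite N is at (-63.300, -41.100). A1 meets BM tangentially, so CM is at right angles to BM and tangency of A1 to ZW means the radius CZ is perpendicular to ZW, with radius 12.1, so the center C sits 12.1 in from both sides at C = (-51.200, -29.000). That places the tangent points at M = (-63.300, -29.000) on BM and Z = (-51.200, -41.100) on ZW. Then |NZ| = |Z − N| = 65.656.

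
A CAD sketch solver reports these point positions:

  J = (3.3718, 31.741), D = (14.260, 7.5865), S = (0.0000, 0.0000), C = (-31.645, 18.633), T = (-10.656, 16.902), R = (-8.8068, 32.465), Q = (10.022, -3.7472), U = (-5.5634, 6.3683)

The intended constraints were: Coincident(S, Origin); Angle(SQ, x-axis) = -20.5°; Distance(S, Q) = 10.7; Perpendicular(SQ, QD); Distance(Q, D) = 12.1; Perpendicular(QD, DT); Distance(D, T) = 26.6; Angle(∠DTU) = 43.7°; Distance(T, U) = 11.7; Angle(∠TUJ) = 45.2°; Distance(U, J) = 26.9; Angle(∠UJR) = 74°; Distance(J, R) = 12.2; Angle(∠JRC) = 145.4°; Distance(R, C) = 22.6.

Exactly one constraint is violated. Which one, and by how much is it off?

Distance(R, C) = 22.6 — off by 4.10.

S = (0.00, 0.00) ✓; SQ at -20.50° ✓; |SQ| = 10.70 ✓; ∠(SQ, QD) = 90.00° ✓; |QD| = 12.10 ✓; ∠(QD, DT) = 90.00° ✓; |DT| = 26.60 ✓; ∠DTU = 43.70° ✓; |TU| = 11.70 ✓; ∠TUJ = 45.20° ✓; |UJ| = 26.90 ✓; ∠UJR = 74.00° ✓; |JR| = 12.20 ✓; ∠JRC = 145.4° ✓; |RC| = 26.70 ✗.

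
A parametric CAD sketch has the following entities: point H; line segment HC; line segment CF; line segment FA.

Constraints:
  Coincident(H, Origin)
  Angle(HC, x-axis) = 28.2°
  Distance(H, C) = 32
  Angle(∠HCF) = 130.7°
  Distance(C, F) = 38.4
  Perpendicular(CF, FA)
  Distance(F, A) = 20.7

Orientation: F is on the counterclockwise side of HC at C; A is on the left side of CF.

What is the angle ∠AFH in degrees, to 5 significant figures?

67.739°

∠HCF = 130.7°, so CF runs at 28.2° + (180° − 130.7°) = 77.500° from the x-axis; with |CF| = 38.4, F = C + 38.4·(cos 77.500°, sin 77.500°) = (36.513, 52.611). The perpendicularity gives FA at right angles to CF; with |FA| = 20.7 on the left of CF, A = F + 20.7·(-0.97630, 0.21644) = (16.304, 57.092). Then cos ∠AFH = FA·FH / (|FA||FH|), giving 67.739°.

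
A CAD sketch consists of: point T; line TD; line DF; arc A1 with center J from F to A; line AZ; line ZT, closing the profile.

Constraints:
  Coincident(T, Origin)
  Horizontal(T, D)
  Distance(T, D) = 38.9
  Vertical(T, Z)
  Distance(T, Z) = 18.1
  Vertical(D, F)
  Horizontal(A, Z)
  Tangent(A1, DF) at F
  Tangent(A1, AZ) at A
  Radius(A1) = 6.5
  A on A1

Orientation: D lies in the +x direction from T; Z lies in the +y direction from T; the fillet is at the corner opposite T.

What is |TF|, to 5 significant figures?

40.593

T is at the origin; T and D share the same y with |TD| = 38.9 and D on the +x side, so D = (38.900, 0.0000). TZ is vertical with |TZ| = 18.1 and Z on the +y side, so Z = (0.0000, 18.100). The virtual corner opposite T is at (38.900, 18.100). A1 meets DF tangentially, so JF is at right angles to DF and tangency of A1 to AZ means the radius JA is perpendicular to AZ, with radius 6.5, so the center J sits 6.5 in from both sides at J = (32.400, 11.600). That places the tangent points at F = (38.900, 11.600) on DF and A = (32.400, 18.100) on AZ. Then |TF| = |F − T| = 40.593.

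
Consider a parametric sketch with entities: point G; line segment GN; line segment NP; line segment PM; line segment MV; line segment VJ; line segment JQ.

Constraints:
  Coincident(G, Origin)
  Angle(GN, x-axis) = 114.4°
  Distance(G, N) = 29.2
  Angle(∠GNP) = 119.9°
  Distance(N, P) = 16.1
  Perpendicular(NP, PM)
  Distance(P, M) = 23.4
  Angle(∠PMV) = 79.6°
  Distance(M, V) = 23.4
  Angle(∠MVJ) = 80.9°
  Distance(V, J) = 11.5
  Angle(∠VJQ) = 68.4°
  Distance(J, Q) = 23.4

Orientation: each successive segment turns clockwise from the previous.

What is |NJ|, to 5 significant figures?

8.8852

G is at the origin; GN runs at 114.4° with length 29.2, so N = (-12.063, 26.592). ∠GNP = 119.9° gives NP at 54.300° from the x-axis; with |NP| = 16.1, P = (-2.6676, 39.667). NP ⟂ PM, so PM runs at -35.700°; with |PM| = 23.4, M = (16.335, 26.012). ∠PMV = 79.6° gives MV at -136.10° from the x-axis; with |MV| = 23.4, V = (-0.52578, 9.7860). ∠MVJ = 80.9° gives VJ at 124.80° from the x-axis; with |VJ| = 11.5, J = (-7.0890, 19.229). Then |NJ| = |J − N| = 8.8852.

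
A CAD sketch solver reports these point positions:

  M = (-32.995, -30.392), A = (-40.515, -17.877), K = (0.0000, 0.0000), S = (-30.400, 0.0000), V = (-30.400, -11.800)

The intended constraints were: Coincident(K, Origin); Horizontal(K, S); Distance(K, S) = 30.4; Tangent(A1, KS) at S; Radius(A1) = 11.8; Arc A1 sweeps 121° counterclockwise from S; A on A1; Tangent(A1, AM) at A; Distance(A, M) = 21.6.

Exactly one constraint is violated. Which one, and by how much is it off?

Distance(A, M) = 21.6 — off by 7.00.

K = (0.00, 0.00) ✓; K.y = 0.00, S.y = 0.00 ✓; |KS| = 30.40 ✓; ∠(VS, SK) = 90.00° ✓; |VS| = 11.80 ✓; bearing(V→A) − bearing(V→S) = 121.0° ✓; |VA| = 11.80 ✓; ∠(VA, AM) = 90.00° ✓; |AM| = 14.60 ✗.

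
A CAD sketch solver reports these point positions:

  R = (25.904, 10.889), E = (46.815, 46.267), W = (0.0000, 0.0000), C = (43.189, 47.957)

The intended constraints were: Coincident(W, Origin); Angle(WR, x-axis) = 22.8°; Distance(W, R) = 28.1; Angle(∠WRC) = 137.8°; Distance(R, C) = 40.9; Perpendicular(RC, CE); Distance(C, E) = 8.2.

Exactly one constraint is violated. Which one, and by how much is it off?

Distance(C, E) = 8.2 — off by 4.20.

W = (0.00, 0.00) ✓; WR at 22.80° ✓; |WR| = 28.10 ✓; ∠WRC = 137.8° ✓; |RC| = 40.90 ✓; ∠(RC, CE) = 89.99° ✓; |CE| = 4.000 ✗.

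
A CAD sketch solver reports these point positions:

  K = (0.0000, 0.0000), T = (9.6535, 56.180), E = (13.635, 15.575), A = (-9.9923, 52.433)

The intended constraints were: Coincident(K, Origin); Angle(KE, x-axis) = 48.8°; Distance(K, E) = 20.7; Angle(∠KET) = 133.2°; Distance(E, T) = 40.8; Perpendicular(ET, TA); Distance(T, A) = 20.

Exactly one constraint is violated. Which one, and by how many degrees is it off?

Perpendicular(ET, TA) — off by 5.20°.

K = (0.00, 0.00) ✓; KE at 48.80° ✓; |KE| = 20.70 ✓; ∠KET = 133.2° ✓; |ET| = 40.80 ✓; ∠(ET, TA) = 95.20° ✗; |TA| = 20.00 ✓.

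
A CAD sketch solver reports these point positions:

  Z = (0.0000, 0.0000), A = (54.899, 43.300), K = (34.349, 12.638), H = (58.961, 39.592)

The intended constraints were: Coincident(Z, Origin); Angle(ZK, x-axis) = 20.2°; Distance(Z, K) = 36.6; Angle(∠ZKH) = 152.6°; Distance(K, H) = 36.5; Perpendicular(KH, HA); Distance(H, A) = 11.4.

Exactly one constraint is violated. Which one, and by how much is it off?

Distance(H, A) = 11.4 — off by 5.90.

Z = (0.00, 0.00) ✓; ZK at 20.20° ✓; |ZK| = 36.60 ✓; ∠ZKH = 152.6° ✓; |KH| = 36.50 ✓; ∠(KH, HA) = 90.01° ✓; |HA| = 5.500 ✗.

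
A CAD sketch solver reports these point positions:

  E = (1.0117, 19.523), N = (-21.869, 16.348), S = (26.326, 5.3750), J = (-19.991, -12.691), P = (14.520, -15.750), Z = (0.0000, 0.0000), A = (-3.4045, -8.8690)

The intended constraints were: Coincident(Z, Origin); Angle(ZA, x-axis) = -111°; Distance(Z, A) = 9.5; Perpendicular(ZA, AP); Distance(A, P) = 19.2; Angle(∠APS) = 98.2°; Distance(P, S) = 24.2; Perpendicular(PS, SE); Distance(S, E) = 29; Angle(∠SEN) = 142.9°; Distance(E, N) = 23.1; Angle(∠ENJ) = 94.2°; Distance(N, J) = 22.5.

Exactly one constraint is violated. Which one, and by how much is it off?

Distance(N, J) = 22.5 — off by 6.60.

Z = (0.00, 0.00) ✓; ZA at -111.0° ✓; |ZA| = 9.500 ✓; ∠(ZA, AP) = 90.00° ✓; |AP| = 19.20 ✓; ∠APS = 98.20° ✓; |PS| = 24.20 ✓; ∠(PS, SE) = 90.00° ✓; |SE| = 29.00 ✓; ∠SEN = 142.9° ✓; |EN| = 23.10 ✓; ∠ENJ = 94.20° ✓; |NJ| = 29.10 ✗.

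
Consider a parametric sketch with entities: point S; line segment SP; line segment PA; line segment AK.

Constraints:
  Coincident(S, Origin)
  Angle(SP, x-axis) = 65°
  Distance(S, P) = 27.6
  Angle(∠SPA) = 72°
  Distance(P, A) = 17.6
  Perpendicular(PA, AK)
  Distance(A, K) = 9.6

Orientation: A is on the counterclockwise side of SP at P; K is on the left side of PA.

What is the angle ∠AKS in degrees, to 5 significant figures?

151.42°

S is at the origin; SP runs at 65.0° with length 27.6, so P = 27.6·(cos 65.0°, sin 65.0°) = (11.664, 25.014). ∠SPA = 72.0°, so PA runs at 65.0° + (180° − 72.0°) = 173.00° from the x-axis; with |PA| = 17.6, A = P + 17.6·(cos 173.00°, sin 173.00°) = (-5.8045, 27.159). PA is perpendicular to AK; with |AK| = 9.6 on the left of PA, K = A + 9.6·(-0.12187, -0.99255) = (-6.9745, 17.631). Then cos ∠AKS = KA·KS / (|KA||KS|), giving 151.42°.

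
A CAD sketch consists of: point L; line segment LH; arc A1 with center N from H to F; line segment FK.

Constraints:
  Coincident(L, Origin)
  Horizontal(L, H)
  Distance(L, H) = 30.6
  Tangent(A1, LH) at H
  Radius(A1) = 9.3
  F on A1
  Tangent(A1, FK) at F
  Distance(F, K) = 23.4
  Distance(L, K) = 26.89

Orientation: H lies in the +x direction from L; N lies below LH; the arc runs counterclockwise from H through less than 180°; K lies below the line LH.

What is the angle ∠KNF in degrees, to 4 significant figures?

68.33°

Checks: |NF| = 9.300 ✓; ∠(NF, FK) = 90.00° ✓; |FK| = 23.40 ✓; |LK| = 26.89 ✓.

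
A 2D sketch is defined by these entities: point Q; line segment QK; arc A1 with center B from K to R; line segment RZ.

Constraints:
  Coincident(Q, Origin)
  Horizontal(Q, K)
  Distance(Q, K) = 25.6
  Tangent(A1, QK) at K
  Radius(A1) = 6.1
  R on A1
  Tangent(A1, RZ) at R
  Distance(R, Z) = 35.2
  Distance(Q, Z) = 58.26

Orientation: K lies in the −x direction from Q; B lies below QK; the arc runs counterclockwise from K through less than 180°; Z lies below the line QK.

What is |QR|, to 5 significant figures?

31.267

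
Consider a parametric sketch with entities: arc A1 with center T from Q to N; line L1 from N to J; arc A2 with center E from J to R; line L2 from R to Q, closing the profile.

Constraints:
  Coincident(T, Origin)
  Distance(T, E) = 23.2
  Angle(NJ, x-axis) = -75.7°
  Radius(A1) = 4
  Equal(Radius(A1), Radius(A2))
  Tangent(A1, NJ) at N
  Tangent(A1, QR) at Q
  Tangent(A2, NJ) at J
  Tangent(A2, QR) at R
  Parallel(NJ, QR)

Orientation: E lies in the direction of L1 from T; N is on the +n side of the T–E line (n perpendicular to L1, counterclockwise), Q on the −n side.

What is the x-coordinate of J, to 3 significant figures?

9.61

Tangency of A1 to both parallel lines with radius 4.0 puts N and Q at T ± 4.0·n: N = (3.88, 0.988), Q = (-3.88, -0.988). Equal radii place J and R the same way about E: J = E + 4.0·n = (9.61, -21.5), R = E − 4.0·n = (1.85, -23.5). So J.x = 9.61.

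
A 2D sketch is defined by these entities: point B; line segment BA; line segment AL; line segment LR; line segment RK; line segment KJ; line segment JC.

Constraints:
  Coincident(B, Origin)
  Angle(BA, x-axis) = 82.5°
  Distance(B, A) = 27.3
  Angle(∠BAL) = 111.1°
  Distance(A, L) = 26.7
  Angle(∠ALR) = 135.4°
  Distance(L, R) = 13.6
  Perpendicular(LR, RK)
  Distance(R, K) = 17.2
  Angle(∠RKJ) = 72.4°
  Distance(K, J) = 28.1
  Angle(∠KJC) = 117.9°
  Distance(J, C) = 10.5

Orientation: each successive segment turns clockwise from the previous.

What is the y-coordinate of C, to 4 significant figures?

42.50

∠RKJ = 72.4° gives KJ at 131.4° from the x-axis; with |KJ| = 28.1, J = (13.73, 32.68). ∠KJC = 117.9° gives JC at 69.30° from the x-axis; with |JC| = 10.5, C = (17.44, 42.50). So C.y = 42.50.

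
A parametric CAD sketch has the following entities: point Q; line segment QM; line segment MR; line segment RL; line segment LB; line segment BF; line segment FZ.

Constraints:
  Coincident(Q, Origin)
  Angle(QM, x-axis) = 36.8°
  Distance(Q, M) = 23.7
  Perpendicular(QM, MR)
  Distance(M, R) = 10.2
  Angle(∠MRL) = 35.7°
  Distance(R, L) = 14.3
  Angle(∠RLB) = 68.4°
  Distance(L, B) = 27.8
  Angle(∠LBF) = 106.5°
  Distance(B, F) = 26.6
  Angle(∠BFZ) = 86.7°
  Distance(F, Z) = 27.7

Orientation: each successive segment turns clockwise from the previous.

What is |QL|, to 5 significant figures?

15.420

The perpendicularity gives MR at right angles to QM, so MR runs at -53.200°; with |MR| = 10.2, R = (25.087, 6.0294). ∠MRL = 35.7° gives RL at 162.50° from the x-axis; with |RL| = 14.3, L = (11.449, 10.329). Then |QL| = |L − Q| = 15.420.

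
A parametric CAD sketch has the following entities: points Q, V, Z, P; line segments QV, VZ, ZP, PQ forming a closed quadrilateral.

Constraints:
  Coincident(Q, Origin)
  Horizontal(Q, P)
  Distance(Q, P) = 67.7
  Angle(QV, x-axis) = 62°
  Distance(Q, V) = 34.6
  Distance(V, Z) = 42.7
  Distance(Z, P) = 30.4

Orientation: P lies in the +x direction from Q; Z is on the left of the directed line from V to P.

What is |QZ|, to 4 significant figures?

65.72

Q is at the origin; Q and P share the same y with |QP| = 67.7 and P in +x, so P = (67.7, 0). QV runs at 62.0° with |QV| = 34.6, so V = (16.24, 30.55). Z is determined by |VZ| = 42.7 and |ZP| = 30.4 together: it lies at the intersection of circle(V, 42.7) and circle(P, 30.4). With |VP| = 59.84, the foot of the radical line on VP is 37.43 from V and the perpendicular offset is √(42.7² − 37.43²) = 20.54. Taking the left-of-VP solution: Z = (58.92, 29.10).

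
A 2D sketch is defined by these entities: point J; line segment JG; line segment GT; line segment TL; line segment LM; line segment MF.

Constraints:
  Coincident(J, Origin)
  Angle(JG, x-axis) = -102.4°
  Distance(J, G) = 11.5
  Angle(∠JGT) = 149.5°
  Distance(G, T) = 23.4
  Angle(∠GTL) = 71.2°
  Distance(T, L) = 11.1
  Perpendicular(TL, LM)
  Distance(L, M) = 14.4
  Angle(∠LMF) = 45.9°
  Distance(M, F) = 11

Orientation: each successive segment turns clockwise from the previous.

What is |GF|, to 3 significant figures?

16.0

J is at the origin; JG runs at -102.4° with length 11.5, so G = (-2.47, -11.2). ∠JGT = 149.5° gives GT at -133° from the x-axis; with |GT| = 23.4, T = (-18.4, -28.4). ∠GTL = 71.2° gives TL at 118° from the x-axis; with |TL| = 11.1, L = (-23.7, -18.6). TL is perpendicular to LM, so LM runs at 28.3°; with |LM| = 14.4, M = (-11.0, -11.8). ∠LMF = 45.9° gives MF at -106° from the x-axis; with |MF| = 11.0, F = (-14.0, -22.4). Then |GF| = |F − G| = 16.0.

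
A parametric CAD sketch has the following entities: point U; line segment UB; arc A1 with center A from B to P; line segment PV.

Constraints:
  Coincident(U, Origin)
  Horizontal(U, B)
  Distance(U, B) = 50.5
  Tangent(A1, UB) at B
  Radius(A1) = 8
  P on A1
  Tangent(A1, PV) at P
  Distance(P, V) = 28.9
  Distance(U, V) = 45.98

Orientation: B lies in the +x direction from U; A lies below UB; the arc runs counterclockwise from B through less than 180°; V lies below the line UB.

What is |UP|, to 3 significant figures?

43.3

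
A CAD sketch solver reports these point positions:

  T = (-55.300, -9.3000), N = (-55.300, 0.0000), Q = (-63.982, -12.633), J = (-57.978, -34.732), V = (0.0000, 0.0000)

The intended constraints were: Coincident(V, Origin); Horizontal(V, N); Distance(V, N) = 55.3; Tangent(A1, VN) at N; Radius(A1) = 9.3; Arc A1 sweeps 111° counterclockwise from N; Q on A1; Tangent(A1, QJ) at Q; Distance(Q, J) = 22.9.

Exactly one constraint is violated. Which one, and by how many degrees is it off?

Tangent(A1, QJ) at Q — off by 5.80°.

V = (0.00, 0.00) ✓; V.y = 0.00, N.y = 0.00 ✓; |VN| = 55.30 ✓; ∠(TN, NV) = 90.00° ✓; |TN| = 9.300 ✓; bearing(T→Q) − bearing(T→N) = 111.0° ✓; |TQ| = 9.300 ✓; ∠(TQ, QJ) = 95.80° ✗; |QJ| = 22.90 ✓.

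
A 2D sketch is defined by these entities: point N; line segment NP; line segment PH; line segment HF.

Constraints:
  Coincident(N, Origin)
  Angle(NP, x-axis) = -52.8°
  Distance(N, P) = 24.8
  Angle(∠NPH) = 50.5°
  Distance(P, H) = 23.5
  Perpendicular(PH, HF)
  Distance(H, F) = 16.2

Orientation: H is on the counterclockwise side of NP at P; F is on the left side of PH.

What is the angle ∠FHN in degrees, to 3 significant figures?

22.0°

∠NPH = 50.5°, so PH runs at -52.8° + (180° − 50.5°) = 76.7° from the x-axis; with |PH| = 23.5, H = P + 23.5·(cos 76.7°, sin 76.7°) = (20.4, 3.12). PH ⟂ HF; with |HF| = 16.2 on the left of PH, F = H + 16.2·(-0.973, 0.230) = (4.63, 6.84). Then cos ∠FHN = HF·HN / (|HF||HN|), giving 22.0°.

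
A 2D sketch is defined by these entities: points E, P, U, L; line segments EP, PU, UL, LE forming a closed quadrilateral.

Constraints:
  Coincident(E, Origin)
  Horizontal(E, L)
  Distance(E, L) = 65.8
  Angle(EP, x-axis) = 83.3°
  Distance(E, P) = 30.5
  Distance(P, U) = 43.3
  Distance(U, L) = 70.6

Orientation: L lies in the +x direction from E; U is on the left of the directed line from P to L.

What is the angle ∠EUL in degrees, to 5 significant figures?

55.642°

Checks: |PU| = 43.30 ✓; |UL| = 70.60 ✓.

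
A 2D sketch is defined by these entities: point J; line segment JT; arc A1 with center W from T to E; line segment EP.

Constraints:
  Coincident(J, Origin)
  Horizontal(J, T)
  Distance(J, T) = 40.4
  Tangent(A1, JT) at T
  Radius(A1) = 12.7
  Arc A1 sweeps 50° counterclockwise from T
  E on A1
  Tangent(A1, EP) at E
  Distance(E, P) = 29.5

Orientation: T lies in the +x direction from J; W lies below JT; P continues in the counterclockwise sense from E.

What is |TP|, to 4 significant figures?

39.49

J is at the origin; J and T share the same y with |JT| = 40.4 and T on the +x side, so T = (40.40, 0.000). A1 meets JT tangentially, so WT is at right angles to JT, so W = T + (0, -12.7) = (40.40, -12.70). On A1, T sits at bearing 90° from W; a 50° counterclockwise sweep puts E at bearing 140°, so E = W + 12.7·(cos 140°, sin 140°) = (30.67, -4.537). A1 meets EP tangentially, so WE is at right angles to EP, so EP runs along (−sin 140°, cos 140°); with |EP| = 29.5, P = (11.71, -27.13). Then |TP| = |P − T| = 39.49.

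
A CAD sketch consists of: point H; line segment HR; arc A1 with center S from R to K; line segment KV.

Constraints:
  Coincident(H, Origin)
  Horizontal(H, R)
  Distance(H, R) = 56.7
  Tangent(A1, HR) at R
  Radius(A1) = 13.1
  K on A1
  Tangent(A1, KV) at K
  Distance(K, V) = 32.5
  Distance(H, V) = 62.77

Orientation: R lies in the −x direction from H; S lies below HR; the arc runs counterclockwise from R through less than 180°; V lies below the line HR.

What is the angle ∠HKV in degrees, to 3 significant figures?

64.2°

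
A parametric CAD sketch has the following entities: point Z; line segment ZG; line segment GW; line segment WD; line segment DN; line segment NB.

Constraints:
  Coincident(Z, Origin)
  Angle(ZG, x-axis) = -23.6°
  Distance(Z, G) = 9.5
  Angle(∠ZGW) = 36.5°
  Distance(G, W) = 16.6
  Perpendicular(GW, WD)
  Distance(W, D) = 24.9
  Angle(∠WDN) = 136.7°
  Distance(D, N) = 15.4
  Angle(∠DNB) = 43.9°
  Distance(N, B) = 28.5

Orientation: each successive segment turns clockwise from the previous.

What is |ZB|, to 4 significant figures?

2.726

Z is at the origin; ZG runs at -23.6° with length 9.5, so G = (8.705, -3.803). ∠ZGW = 36.5° gives GW at -167.1° from the x-axis; with |GW| = 16.6, W = (-7.476, -7.509). GW ⟂ WD, so WD runs at 102.9°; with |WD| = 24.9, D = (-13.03, 16.76). ∠WDN = 136.7° gives DN at 59.60° from the x-axis; with |DN| = 15.4, N = (-5.242, 30.04). ∠DNB = 43.9° gives NB at -76.50° from the x-axis; with |NB| = 28.5, B = (1.412, 2.332). Then |ZB| = |B − Z| = 2.726.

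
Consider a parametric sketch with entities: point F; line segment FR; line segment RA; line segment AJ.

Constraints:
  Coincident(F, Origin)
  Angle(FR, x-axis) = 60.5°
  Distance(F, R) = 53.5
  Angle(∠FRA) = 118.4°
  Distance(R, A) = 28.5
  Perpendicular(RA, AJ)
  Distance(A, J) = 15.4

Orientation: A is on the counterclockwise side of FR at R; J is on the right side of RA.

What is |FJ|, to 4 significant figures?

82.53

∠FRA = 118.4°, so RA runs at 60.5° + (180° − 118.4°) = 122.1° from the x-axis; with |RA| = 28.5, A = R + 28.5·(cos 122.1°, sin 122.1°) = (11.20, 70.71). RA ⟂ AJ; with |AJ| = 15.4 on the right of RA, J = A + 15.4·(0.8471, 0.5314) = (24.25, 78.89). Then |FJ| = |J − F| = 82.53.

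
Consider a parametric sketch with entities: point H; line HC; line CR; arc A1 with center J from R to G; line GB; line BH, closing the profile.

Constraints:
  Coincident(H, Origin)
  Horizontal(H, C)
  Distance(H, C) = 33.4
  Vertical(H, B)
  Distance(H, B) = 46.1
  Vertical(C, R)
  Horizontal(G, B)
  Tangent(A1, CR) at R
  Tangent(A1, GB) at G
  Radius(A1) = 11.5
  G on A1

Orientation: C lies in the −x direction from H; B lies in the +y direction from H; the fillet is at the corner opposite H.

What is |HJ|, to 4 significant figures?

40.95

HB is vertical with |HB| = 46.1 and B on the +y side, so B = (0.000, 46.10). The virtual corner opposite H is at (-33.40, 46.10). Tangency of A1 to CR means the radius JR is perpendicular to CR and tangency of A1 to GB means the radius JG is perpendicular to GB, with radius 11.5, so the center J sits 11.5 in from both sides at J = (-21.90, 34.60). Then |HJ| = |J − H| = 40.95.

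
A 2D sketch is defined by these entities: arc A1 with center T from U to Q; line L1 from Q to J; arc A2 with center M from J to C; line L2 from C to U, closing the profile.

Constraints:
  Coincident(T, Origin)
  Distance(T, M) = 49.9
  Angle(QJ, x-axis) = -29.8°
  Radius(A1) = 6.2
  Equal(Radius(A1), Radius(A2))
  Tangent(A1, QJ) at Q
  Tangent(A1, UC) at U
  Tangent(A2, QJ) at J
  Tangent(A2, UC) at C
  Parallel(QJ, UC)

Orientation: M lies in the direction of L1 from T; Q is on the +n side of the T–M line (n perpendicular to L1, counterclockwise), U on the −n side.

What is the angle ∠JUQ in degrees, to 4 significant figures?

76.04°

Tangency of A1 to both parallel lines with radius 6.2 puts Q and U at T ± 6.2·n: Q = (3.081, 5.380), U = (-3.081, -5.380). Equal radii place J and C the same way about M: J = M + 6.2·n = (46.38, -19.42), C = M − 6.2·n = (40.22, -30.18). Then cos ∠JUQ = UJ·UQ / (|UJ||UQ|), giving 76.04°.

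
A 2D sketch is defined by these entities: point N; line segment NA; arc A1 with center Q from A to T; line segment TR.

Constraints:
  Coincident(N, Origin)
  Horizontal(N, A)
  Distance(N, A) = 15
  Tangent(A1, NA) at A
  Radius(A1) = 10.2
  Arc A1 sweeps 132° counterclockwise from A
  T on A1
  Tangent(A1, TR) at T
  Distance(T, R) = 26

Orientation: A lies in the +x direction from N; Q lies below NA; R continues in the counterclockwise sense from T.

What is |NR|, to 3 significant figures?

44.0

On A1, A sits at bearing 90° from Q; a 132° counterclockwise sweep puts T at bearing 222°, so T = Q + 10.2·(cos 222°, sin 222°) = (7.42, -17.0). A1 meets TR tangentially, so QT is at right angles to TR, so TR runs along (−sin 222°, cos 222°); with |TR| = 26.0, R = (24.8, -36.3). Then |NR| = |R − N| = 44.0.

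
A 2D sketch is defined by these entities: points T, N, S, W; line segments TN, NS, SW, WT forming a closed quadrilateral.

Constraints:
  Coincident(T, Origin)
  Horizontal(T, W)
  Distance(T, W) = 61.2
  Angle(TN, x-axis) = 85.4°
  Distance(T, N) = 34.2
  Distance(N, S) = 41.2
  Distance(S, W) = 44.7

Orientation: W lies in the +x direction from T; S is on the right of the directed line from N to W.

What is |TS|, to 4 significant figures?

17.38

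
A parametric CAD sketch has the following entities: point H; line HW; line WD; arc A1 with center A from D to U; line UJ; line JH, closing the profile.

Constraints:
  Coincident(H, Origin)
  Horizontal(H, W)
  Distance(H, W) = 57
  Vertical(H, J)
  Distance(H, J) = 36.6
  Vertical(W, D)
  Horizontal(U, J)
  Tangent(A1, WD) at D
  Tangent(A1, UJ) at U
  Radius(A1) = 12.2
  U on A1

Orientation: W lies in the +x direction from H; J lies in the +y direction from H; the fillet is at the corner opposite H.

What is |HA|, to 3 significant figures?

51.0

H is at the origin; HW is horizontal with |HW| = 57.0 and W on the +x side, so W = (57.0, 0.00). HJ is vertical with |HJ| = 36.6 and J on the +y side, so J = (0.00, 36.6). The virtual corner opposite H is at (57.0, 36.6). A1 meets WD tangentially, so AD is at right angles to WD and the tangent condition forces AU to be normal to UJ, with radius 12.2, so the center A sits 12.2 in from both sides at A = (44.8, 24.4). Then |HA| = |A − H| = 51.0.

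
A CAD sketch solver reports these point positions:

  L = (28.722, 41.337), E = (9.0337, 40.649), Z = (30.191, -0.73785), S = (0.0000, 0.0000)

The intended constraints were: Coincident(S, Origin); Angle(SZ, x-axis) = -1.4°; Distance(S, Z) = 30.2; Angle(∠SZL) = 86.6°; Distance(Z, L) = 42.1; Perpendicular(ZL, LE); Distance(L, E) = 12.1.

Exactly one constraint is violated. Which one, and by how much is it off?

Distance(L, E) = 12.1 — off by 7.60.

S = (0.00, 0.00) ✓; SZ at -1.400° ✓; |SZ| = 30.20 ✓; ∠SZL = 86.60° ✓; |ZL| = 42.10 ✓; ∠(ZL, LE) = 90.00° ✓; |LE| = 19.70 ✗.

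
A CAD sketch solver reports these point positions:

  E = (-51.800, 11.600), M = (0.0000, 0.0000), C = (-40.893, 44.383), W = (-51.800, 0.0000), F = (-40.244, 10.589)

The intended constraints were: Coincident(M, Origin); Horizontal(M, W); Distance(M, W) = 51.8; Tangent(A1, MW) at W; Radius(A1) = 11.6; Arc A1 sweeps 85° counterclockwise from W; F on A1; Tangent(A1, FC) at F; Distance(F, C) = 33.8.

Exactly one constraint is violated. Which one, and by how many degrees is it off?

Tangent(A1, FC) at F — off by 6.10°.

M = (0.00, 0.00) ✓; M.y = 0.00, W.y = 0.00 ✓; |MW| = 51.80 ✓; ∠(EW, WM) = 90.00° ✓; |EW| = 11.60 ✓; bearing(E→F) − bearing(E→W) = 85.00° ✓; |EF| = 11.60 ✓; ∠(EF, FC) = 83.90° ✗; |FC| = 33.80 ✓.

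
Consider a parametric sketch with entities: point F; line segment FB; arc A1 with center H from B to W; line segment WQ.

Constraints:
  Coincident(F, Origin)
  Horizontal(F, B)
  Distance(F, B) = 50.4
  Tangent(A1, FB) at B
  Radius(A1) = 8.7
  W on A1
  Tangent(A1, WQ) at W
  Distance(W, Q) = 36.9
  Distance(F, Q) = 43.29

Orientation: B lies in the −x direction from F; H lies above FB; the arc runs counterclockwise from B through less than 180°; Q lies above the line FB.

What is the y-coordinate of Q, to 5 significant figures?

35.980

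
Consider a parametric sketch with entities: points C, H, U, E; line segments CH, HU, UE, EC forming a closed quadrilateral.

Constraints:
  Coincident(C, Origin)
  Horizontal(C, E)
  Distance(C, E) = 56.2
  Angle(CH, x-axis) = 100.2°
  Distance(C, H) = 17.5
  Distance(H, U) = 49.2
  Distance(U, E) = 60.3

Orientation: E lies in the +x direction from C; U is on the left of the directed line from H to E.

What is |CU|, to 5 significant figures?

61.596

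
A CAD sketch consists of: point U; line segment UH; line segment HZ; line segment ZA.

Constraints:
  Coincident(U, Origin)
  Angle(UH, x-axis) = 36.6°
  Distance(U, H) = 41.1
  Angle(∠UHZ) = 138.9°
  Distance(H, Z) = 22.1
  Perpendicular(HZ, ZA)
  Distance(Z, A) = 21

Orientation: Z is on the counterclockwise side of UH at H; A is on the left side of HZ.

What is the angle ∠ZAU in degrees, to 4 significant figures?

96.47°

U is at the origin; UH runs at 36.6° with length 41.1, so H = 41.1·(cos 36.6°, sin 36.6°) = (33.00, 24.50). ∠UHZ = 138.9°, so HZ runs at 36.6° + (180° − 138.9°) = 77.70° from the x-axis; with |HZ| = 22.1, Z = H + 22.1·(cos 77.70°, sin 77.70°) = (37.70, 46.10). The perpendicularity gives ZA at right angles to HZ; with |ZA| = 21.0 on the left of HZ, A = Z + 21.0·(-0.9770, 0.2130) = (17.19, 50.57). Then cos ∠ZAU = AZ·AU / (|AZ||AU|), giving 96.47°.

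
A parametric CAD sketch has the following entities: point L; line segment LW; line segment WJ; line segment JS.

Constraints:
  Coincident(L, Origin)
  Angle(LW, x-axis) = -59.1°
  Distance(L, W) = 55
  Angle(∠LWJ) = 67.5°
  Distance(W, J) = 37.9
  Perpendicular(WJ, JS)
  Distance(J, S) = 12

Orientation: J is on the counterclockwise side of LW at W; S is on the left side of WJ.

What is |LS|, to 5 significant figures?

42.314

L is at the origin; LW runs at -59.1° with length 55.0, so W = 55.0·(cos -59.1°, sin -59.1°) = (28.245, -47.194). ∠LWJ = 67.5°, so WJ runs at -59.1° + (180° − 67.5°) = 53.400° from the x-axis; with |WJ| = 37.9, J = W + 37.9·(cos 53.400°, sin 53.400°) = (50.842, -16.767). The perpendicularity gives JS at right angles to WJ; with |JS| = 12.0 on the left of WJ, S = J + 12.0·(-0.80282, 0.59622) = (41.208, -9.6121). Then |LS| = |S − L| = 42.314.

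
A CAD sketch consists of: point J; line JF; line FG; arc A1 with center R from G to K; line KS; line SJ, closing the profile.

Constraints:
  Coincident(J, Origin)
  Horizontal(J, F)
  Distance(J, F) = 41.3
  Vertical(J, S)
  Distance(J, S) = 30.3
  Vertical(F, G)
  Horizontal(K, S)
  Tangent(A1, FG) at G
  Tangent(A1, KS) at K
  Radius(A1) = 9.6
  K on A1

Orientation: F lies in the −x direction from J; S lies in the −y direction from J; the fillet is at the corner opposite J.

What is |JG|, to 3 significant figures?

46.2

J is at the origin; JF is horizontal with |JF| = 41.3 and F on the −x side, so F = (-41.3, 0.00). J and S share the same x with |JS| = 30.3 and S on the −y side, so S = (0.00, -30.3). The virtual corner opposite J is at (-41.3, -30.3). The tangent condition forces RG to be normal to FG and tangency of A1 to KS means the radius RK is perpendicular to KS, with radius 9.6, so the center R sits 9.6 in from both sides at R = (-31.7, -20.7). That places the tangent points at G = (-41.3, -20.7) on FG and K = (-31.7, -30.3) on KS. Then |JG| = |G − J| = 46.2.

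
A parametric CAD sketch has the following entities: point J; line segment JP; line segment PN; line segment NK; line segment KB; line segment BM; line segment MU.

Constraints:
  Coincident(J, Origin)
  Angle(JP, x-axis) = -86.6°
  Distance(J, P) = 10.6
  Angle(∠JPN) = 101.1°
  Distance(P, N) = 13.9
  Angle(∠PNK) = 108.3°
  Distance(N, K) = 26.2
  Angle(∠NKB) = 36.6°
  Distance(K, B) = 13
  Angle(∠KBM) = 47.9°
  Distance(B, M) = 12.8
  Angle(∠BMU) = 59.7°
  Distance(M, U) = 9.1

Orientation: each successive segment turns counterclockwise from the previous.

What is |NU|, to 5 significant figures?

24.373

∠KBM = 47.9° gives BM at -20.500° from the x-axis; with |BM| = 12.8, M = (26.336, 0.63940). ∠BMU = 59.7° gives MU at 99.800° from the x-axis; with |MU| = 9.1, U = (24.788, 9.6066). Then |NU| = |U − N| = 24.373.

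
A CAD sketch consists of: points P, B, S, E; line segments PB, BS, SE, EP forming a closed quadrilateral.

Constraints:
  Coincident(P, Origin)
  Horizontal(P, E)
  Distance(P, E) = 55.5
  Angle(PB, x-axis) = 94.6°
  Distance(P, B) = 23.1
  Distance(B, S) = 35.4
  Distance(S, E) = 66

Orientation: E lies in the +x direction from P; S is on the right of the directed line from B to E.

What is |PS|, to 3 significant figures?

14.9

P is at the origin; P and E share the same y with |PE| = 55.5 and E in +x, so E = (55.5, 0). PB runs at 94.6° with |PB| = 23.1, so B = (-1.85, 23.0). S is determined by |BS| = 35.4 and |SE| = 66.0 together: it lies at the intersection of circle(B, 35.4) and circle(E, 66.0). With |BE| = 61.8, the foot of the radical line on BE is 5.80 from B and the perpendicular offset is √(35.4² − 5.80²) = 34.9. Taking the right-of-BE solution: S = (-9.48, -11.5).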